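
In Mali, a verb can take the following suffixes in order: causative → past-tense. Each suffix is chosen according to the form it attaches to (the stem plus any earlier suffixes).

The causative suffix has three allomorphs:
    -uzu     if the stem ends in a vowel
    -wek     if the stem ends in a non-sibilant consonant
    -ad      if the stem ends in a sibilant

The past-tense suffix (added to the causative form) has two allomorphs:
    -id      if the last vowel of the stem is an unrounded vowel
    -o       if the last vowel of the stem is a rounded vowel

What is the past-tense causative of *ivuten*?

*ivuten*: final sound = /n/, a non-sibilant consonant → -wek → *ivutenwek*.
Since the last vowel of the causative form *ivutenwek* is /e/ (an unrounded vowel), it takes -id, giving *ivutenwekid*.

ivutenwekid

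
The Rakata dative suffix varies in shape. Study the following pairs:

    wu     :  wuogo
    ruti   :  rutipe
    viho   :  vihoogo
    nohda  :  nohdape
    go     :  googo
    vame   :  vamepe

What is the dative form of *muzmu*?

muzmuogo

The suffix is conditioned by the last vowel: -ogo when the last vowel of the stem is a rounded vowel (*wu*, *viho*, *go*); -pe when the last vowel of the stem is an unrounded vowel (*ruti*, *nohda*, *vame*).
*muzmu* — last vowel /u/ (a rounded vowel) → -ogo → *muzmuogo*.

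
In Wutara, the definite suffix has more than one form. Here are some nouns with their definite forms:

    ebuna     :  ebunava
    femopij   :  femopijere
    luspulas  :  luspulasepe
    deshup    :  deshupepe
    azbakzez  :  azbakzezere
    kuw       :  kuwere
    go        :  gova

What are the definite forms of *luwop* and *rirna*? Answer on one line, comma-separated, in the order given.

luwopepe, rirnava

Looking at the final sound of each stem: -epe when the stem ends in a voiceless consonant (*luspulas*, *deshup*); -ere when the stem ends in a voiced consonant (*femopij*, *azbakzez*, *kuw*); -va when the stem ends in a vowel (*ebuna*, *go*).
The final sound of *luwop* is /p/, which is a voiceless consonant, so the suffix is -epe, giving *luwopepe*.
The final sound of *rirna* is /a/, which is a vowel, so the suffix is -va, giving *rirnava*.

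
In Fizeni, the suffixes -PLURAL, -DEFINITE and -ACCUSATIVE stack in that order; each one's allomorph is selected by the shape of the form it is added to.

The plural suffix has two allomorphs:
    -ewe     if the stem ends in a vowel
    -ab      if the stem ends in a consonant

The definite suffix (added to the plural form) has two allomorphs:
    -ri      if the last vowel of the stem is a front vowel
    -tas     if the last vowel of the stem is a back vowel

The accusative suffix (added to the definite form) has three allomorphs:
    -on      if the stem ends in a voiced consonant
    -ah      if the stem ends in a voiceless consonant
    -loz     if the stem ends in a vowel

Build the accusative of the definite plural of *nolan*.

Since the final sound of *nolan* is /n/ (a consonant), it takes -ab, giving *nolanab*.
Since the last vowel of the plural form *nolanab* is /a/ (a back vowel), it takes -tas, giving *nolanabtas*.
The final sound of the definite form *nolanabtas* is /s/, which is a voiceless consonant, so the accusative suffix is -ah, giving *nolanabtasah*.

nolanabtasah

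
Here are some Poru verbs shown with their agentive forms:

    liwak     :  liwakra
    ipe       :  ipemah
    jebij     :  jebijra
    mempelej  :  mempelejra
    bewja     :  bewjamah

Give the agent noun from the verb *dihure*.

The suffix is conditioned by the final sound: -ra when the stem ends in a consonant (*liwak*, *jebij*, *mempelej*); -mah when the stem ends in a vowel (*ipe*, *bewja*).
Since the final sound of *dihure* is /e/ (a vowel), it takes -mah, giving *dihuremah*.

dihuremah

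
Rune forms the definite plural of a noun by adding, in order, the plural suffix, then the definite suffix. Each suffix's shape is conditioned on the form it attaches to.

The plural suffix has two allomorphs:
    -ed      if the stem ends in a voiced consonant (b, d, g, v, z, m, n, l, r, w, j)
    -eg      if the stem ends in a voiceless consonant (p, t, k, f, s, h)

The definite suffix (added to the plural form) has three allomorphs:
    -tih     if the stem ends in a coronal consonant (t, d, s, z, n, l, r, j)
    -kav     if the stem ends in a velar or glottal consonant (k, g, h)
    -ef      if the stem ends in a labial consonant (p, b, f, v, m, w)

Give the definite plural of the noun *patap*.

patapegkav

*patap*: final consonant = /p/, voiceless → -eg → *patapeg*.
The plural form *patapeg* — final consonant /g/ (velar/glottal) → -kav → *patapegkav*.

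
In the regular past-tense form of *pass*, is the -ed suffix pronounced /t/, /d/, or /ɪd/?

The stem *pass* ends in a voiceless consonant other than /t/.
The -ed suffix is realized as /ɪd/ after /t, d/; as /t/ after other voiceless consonants; and as /d/ after other voiced sounds.
So -ed on *pass* is pronounced /t/.

/t/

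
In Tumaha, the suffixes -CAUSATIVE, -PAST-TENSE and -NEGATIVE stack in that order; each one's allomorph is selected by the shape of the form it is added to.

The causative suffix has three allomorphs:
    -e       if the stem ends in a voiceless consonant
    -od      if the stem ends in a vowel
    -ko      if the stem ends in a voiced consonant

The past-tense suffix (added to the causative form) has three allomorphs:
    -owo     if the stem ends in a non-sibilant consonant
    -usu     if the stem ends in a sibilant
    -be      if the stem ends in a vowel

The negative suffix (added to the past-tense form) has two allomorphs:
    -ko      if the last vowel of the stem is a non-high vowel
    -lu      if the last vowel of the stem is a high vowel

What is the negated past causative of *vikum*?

vikumkobeko

The final sound of *vikum* is /m/, which is a voiced consonant, so the causative suffix is -ko, giving *vikumko*.
The causative form *vikumko*: final sound = /o/, a vowel → -be → *vikumkobe*.
The past-tense form *vikumkobe* — last vowel /e/ (a non-high vowel) → -ko → *vikumkobeko*.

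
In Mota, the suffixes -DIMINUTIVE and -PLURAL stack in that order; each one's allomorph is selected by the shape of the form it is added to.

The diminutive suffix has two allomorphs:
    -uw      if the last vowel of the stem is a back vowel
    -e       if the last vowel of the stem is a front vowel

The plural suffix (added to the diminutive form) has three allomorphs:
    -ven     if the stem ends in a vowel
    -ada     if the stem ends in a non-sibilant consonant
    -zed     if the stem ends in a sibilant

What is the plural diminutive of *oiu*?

*oiu*: last vowel = /u/, a back vowel → -uw → *oiuuw*.
The final sound of the diminutive form *oiuuw* is /w/, which is a non-sibilant consonant, so the plural suffix is -ada, giving *oiuuwada*.

oiuuwada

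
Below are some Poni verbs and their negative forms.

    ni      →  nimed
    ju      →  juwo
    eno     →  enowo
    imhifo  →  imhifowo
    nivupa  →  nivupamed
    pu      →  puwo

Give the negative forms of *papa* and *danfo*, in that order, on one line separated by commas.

Looking at the last vowel of each stem: -wo when the last vowel of the stem is a rounded vowel (*ju*, *eno*, *imhifo*, *pu*); -med when the last vowel of the stem is an unrounded vowel (*ni*, *nivupa*).
*papa* — last vowel /a/ (an unrounded vowel) → -med → *papamed*.
*danfo* — last vowel /o/ (a rounded vowel) → -wo → *danfowo*.

papamed, danfowo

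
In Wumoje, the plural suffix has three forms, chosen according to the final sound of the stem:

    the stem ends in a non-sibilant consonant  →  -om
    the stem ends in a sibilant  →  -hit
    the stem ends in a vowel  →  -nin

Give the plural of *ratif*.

*ratif*: final sound = /f/, a non-sibilant consonant → -om → *ratifom*.

ratifom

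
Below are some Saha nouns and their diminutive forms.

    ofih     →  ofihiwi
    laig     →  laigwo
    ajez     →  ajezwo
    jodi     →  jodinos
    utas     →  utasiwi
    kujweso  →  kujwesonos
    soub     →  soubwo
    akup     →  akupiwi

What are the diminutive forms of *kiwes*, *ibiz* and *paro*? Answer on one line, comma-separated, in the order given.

kiwesiwi, ibizwo, paronos

The alternation tracks the final sound of the stem — -iwi when the stem ends in a voiceless consonant (*ofih*, *utas*, *akup*); -wo when the stem ends in a voiced consonant (*laig*, *ajez*, *soub*); -nos when the stem ends in a vowel (*jodi*, *kujweso*).
The final sound of *kiwes* is /s/, which is a voiceless consonant, so the suffix is -iwi, giving *kiwesiwi*.
*ibiz*: final sound = /z/, a voiced consonant → -wo → *ibizwo*.
*paro* — final sound /o/ (a vowel) → -nos → *paronos*.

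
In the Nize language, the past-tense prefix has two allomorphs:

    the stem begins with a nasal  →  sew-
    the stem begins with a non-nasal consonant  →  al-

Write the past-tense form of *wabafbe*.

alwabafbe

*wabafbe*: first consonant = /w/, non-nasal → al- → *alwabafbe*.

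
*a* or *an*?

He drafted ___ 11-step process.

The indefinite article is chosen by the initial *sound* of the following word, not its spelling.
The number *11* is spoken "eleven", beginning with /ɪˈlɛvən/ — a vowel sound.
So the article is *an*: He drafted an 11-step process.

an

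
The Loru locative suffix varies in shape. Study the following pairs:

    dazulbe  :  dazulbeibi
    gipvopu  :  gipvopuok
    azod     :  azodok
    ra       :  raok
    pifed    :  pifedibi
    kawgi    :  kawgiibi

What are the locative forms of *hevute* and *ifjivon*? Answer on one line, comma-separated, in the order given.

The alternation tracks the last vowel of the stem — -ibi when the last vowel of the stem is a front vowel (*dazulbe*, *pifed*, *kawgi*); -ok when the last vowel of the stem is a back vowel (*gipvopu*, *azod*, *ra*).
*hevute* — last vowel /e/ (a front vowel) → -ibi → *hevuteibi*.
The last vowel of *ifjivon* is /o/, which is a back vowel, so the suffix is -ok, giving *ifjivonok*.

hevuteibi, ifjivonok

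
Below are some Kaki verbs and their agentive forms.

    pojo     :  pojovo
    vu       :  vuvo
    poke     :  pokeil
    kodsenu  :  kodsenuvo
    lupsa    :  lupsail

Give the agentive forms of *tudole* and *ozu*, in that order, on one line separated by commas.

tudoleil, ozuvo

The suffix is conditioned by the last vowel: -vo when the last vowel of the stem is a rounded vowel (*pojo*, *vu*, *kodsenu*); -il when the last vowel of the stem is an unrounded vowel (*poke*, *lupsa*).
The last vowel of *tudole* is /e/, which is an unrounded vowel, so the suffix is -il, giving *tudoleil*.
*ozu* — last vowel /u/ (a rounded vowel) → -vo → *ozuvo*.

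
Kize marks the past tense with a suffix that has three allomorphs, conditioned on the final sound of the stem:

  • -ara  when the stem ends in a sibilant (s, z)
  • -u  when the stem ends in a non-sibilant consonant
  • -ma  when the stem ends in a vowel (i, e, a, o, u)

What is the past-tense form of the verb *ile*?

ilema

Since the final sound of *ile* is /e/ (a vowel), it takes -ma, giving *ilema*.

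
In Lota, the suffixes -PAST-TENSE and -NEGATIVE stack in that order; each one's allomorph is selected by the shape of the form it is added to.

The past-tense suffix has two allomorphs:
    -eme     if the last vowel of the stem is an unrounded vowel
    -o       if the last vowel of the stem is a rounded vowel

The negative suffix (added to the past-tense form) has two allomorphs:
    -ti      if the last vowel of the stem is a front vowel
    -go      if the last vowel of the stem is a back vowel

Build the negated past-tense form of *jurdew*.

jurdewemeti

*jurdew*: last vowel = /e/, an unrounded vowel → -eme → *jurdeweme*.
The past-tense form *jurdeweme*: last vowel = /e/, a front vowel → -ti → *jurdewemeti*.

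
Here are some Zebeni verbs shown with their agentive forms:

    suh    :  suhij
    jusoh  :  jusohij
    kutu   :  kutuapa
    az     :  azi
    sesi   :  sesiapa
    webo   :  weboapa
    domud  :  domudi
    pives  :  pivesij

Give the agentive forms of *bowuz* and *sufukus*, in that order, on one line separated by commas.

The suffix is conditioned by the final sound: -ij when the stem ends in a voiceless consonant (*suh*, *jusoh*, *pives*); -i when the stem ends in a voiced consonant (*az*, *domud*); -apa when the stem ends in a vowel (*kutu*, *sesi*, *webo*).
The final sound of *bowuz* is /z/, which is a voiced consonant, so the suffix is -i, giving *bowuzi*.
*sufukus* — final sound /s/ (a voiceless consonant) → -ij → *sufukusij*.

bowuzi, sufukusij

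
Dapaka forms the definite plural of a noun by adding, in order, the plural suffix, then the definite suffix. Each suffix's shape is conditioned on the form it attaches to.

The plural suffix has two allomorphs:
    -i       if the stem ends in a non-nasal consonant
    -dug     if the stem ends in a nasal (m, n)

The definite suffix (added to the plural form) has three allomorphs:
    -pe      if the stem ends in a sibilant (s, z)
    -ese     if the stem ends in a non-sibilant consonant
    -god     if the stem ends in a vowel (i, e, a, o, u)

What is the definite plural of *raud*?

The final consonant of *raud* is /d/, which is non-nasal, so the plural suffix is -i, giving *raudi*.
Since the final sound of the plural form *raudi* is /i/ (a vowel), it takes -god, giving *raudigod*.

raudigod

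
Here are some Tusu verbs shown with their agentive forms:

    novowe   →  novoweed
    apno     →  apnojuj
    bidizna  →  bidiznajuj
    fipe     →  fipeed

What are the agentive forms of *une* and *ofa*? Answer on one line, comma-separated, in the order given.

uneed, ofajuj

The pattern is front/back vowel harmony: -ed when the last vowel of the stem is a front vowel (*novowe*, *fipe*); -juj when the last vowel of the stem is a back vowel (*apno*, *bidizna*).
Since the last vowel of *une* is /e/ (a front vowel), it takes -ed, giving *uneed*.
*ofa*: last vowel = /a/, a back vowel → -juj → *ofajuj*.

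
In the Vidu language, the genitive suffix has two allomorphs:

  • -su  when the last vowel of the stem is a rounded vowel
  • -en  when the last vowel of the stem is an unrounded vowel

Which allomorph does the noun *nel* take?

-en

*nel* — last vowel /e/ (an unrounded vowel) → -en.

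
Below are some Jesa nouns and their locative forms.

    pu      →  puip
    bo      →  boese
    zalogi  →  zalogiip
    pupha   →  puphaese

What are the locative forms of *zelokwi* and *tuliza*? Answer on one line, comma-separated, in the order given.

Looking at the last vowel of each stem: -ip when the last vowel of the stem is a high vowel (*pu*, *zalogi*); -ese when the last vowel of the stem is a non-high vowel (*bo*, *pupha*).
*zelokwi*: last vowel = /i/, a high vowel → -ip → *zelokwiip*.
The last vowel of *tuliza* is /a/, which is a non-high vowel, so the suffix is -ese, giving *tulizaese*.

zelokwiip, tulizaese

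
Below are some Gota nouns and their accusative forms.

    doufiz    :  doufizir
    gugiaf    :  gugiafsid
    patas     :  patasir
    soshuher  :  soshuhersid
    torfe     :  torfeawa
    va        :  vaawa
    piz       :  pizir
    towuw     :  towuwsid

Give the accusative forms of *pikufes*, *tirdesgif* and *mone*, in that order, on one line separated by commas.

The alternation tracks the final sound of the stem — -ir when the stem ends in a sibilant (*doufiz*, *patas*, *piz*); -sid when the stem ends in a non-sibilant consonant (*gugiaf*, *soshuher*, *towuw*); -awa when the stem ends in a vowel (*torfe*, *va*).
*pikufes* — final sound /s/ (a sibilant) → -ir → *pikufesir*.
The final sound of *tirdesgif* is /f/, which is a non-sibilant consonant, so the suffix is -sid, giving *tirdesgifsid*.
Since the final sound of *mone* is /e/ (a vowel), it takes -awa, giving *moneawa*.

pikufesir, tirdesgifsid, moneawa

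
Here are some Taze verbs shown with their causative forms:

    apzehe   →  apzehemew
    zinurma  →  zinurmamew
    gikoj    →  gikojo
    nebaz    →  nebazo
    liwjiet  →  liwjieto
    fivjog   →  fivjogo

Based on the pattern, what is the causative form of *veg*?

Looking at the final sound of each stem: -o when the stem ends in a consonant (*gikoj*, *nebaz*, *liwjiet*, *fivjog*); -mew when the stem ends in a vowel (*apzehe*, *zinurma*).
Since the final sound of *veg* is /g/ (a consonant), it takes -o, giving *vego*.

vego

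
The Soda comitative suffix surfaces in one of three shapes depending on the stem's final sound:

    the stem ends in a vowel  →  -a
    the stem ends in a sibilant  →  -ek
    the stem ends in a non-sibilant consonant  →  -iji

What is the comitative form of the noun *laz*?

Since the final sound of *laz* is /z/ (a sibilant), it takes -ek, giving *lazek*.

lazek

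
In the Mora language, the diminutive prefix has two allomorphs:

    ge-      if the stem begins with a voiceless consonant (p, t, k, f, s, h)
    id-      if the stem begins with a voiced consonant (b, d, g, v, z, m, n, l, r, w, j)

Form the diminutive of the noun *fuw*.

The first consonant of *fuw* is /f/, which is voiceless, so the prefix is ge-, giving *gefuw*.

gefuw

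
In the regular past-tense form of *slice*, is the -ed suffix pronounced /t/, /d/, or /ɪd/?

/t/

The stem *slice* ends in a voiceless consonant other than /t/.
The -ed suffix is realized as /ɪd/ after /t, d/; as /t/ after other voiceless consonants; and as /d/ after other voiced sounds.
So -ed on *slice* is pronounced /t/.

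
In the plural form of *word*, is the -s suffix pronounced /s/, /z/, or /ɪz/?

The stem *word* ends in a voiced non-sibilant sound.
The plural suffix surfaces as /ɪz/ after sibilants, /s/ after other voiceless consonants, and /z/ after other voiced sounds.
So the plural -s on *word* is pronounced /z/.

/z/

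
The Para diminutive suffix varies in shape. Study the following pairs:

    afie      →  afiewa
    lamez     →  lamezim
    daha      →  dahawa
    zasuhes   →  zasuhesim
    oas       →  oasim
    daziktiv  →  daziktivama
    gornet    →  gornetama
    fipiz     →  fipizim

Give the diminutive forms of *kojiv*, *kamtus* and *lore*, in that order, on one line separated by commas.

kojivama, kamtusim, lorewa

The suffix is conditioned by the final sound: -im when the stem ends in a sibilant (*lamez*, *zasuhes*, *oas*, *fipiz*); -ama when the stem ends in a non-sibilant consonant (*daziktiv*, *gornet*); -wa when the stem ends in a vowel (*afie*, *daha*).
*kojiv* — final sound /v/ (a non-sibilant consonant) → -ama → *kojivama*.
Since the final sound of *kamtus* is /s/ (a sibilant), it takes -im, giving *kamtusim*.
*lore* — final sound /e/ (a vowel) → -wa → *lorewa*.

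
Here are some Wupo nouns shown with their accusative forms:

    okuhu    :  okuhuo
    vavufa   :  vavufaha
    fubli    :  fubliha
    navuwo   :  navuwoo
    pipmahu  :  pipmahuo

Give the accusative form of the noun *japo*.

japoo

Looking at the last vowel of each stem: -o when the last vowel of the stem is a rounded vowel (*okuhu*, *navuwo*, *pipmahu*); -ha when the last vowel of the stem is an unrounded vowel (*vavufa*, *fubli*).
*japo*: last vowel = /o/, a rounded vowel → -o → *japoo*.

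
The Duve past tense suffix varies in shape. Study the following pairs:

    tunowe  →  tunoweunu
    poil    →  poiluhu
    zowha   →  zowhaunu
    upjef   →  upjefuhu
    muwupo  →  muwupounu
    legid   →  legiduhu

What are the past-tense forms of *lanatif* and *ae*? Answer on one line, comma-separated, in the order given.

lanatifuhu, aeunu

The suffix is conditioned by the final sound: -uhu when the stem ends in a consonant (*poil*, *upjef*, *legid*); -unu when the stem ends in a vowel (*tunowe*, *zowha*, *muwupo*).
The final sound of *lanatif* is /f/, which is a consonant, so the suffix is -uhu, giving *lanatifuhu*.
*ae*: final sound = /e/, a vowel → -unu → *aeunu*.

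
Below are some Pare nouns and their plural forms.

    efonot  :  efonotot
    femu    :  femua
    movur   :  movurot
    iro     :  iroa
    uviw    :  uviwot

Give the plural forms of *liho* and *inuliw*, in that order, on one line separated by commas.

The alternation tracks the final sound of the stem — -ot when the stem ends in a consonant (*efonot*, *movur*, *uviw*); -a when the stem ends in a vowel (*femu*, *iro*).
*liho* — final sound /o/ (a vowel) → -a → *lihoa*.
*inuliw*: final sound = /w/, a consonant → -ot → *inuliwot*.

lihoa, inuliwot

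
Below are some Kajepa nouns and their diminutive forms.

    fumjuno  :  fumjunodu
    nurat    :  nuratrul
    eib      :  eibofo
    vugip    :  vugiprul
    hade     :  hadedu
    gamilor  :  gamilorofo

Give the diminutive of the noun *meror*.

merorofo

The alternation tracks the final sound of the stem — -rul when the stem ends in a voiceless consonant (*nurat*, *vugip*); -ofo when the stem ends in a voiced consonant (*eib*, *gamilor*); -du when the stem ends in a vowel (*fumjuno*, *hade*).
*meror* — final sound /r/ (a voiced consonant) → -ofo → *merorofo*.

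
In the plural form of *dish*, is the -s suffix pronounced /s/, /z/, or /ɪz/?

/ɪz/

The stem *dish* ends in a sibilant (/s, z, ʃ, ʒ, tʃ, dʒ/).
The plural suffix surfaces as /ɪz/ after sibilants, /s/ after other voiceless consonants, and /z/ after other voiced sounds.
So the plural -s on *dish* is pronounced /ɪz/.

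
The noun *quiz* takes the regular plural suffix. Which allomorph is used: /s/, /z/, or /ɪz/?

/ɪz/

The stem *quiz* ends in a sibilant (/s, z, ʃ, ʒ, tʃ, dʒ/).
The plural suffix surfaces as /ɪz/ after sibilants, /s/ after other voiceless consonants, and /z/ after other voiced sounds.
So the plural -s on *quiz* is pronounced /ɪz/.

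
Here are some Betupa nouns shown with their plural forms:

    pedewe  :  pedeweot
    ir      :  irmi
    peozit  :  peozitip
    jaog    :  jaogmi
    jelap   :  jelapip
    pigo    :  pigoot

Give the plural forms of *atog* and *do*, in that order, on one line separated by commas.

Looking at the final sound of each stem: -ip when the stem ends in a voiceless consonant (*peozit*, *jelap*); -mi when the stem ends in a voiced consonant (*ir*, *jaog*); -ot when the stem ends in a vowel (*pedewe*, *pigo*).
*atog*: final sound = /g/, a voiced consonant → -mi → *atogmi*.
*do* — final sound /o/ (a vowel) → -ot → *doot*.

atogmi, doot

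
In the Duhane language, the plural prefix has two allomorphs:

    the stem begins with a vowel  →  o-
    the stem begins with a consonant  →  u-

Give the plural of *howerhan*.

*howerhan*: first sound = /h/, a consonant → u- → *uhowerhan*.

uhowerhan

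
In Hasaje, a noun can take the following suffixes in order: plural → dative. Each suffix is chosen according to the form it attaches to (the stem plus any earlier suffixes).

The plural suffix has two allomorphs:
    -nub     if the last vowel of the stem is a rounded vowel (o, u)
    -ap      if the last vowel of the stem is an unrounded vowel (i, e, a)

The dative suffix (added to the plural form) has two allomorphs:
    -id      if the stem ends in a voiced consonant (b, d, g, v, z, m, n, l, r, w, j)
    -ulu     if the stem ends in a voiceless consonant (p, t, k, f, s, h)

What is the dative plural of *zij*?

The last vowel of *zij* is /i/, which is an unrounded vowel, so the plural suffix is -ap, giving *zijap*.
The plural form *zijap*: final consonant = /p/, voiceless → -ulu → *zijapulu*.

zijapulu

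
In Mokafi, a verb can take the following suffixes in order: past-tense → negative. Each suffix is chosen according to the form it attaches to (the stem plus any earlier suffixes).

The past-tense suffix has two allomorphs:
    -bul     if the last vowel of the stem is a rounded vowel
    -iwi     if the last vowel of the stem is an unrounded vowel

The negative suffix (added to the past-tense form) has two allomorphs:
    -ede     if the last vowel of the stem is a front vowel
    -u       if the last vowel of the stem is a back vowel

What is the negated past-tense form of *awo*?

Since the last vowel of *awo* is /o/ (a rounded vowel), it takes -bul, giving *awobul*.
Since the last vowel of the past-tense form *awobul* is /u/ (a back vowel), it takes -u, giving *awobulu*.

awobulu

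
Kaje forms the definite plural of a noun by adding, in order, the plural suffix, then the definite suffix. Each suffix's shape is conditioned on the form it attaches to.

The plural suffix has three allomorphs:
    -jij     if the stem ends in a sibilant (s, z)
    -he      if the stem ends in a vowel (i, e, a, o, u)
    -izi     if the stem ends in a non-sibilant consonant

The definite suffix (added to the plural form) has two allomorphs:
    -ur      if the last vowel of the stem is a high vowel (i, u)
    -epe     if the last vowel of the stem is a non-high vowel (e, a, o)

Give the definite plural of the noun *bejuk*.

bejukiziur

*bejuk* — final sound /k/ (a non-sibilant consonant) → -izi → *bejukizi*.
The plural form *bejukizi* — last vowel /i/ (a high vowel) → -ur → *bejukiziur*.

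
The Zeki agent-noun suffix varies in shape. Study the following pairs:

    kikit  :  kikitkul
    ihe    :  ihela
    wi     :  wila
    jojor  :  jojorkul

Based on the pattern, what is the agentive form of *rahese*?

rahesela

Looking at the final sound of each stem: -kul when the stem ends in a consonant (*kikit*, *jojor*); -la when the stem ends in a vowel (*ihe*, *wi*).
Since the final sound of *rahese* is /e/ (a vowel), it takes -la, giving *rahesela*.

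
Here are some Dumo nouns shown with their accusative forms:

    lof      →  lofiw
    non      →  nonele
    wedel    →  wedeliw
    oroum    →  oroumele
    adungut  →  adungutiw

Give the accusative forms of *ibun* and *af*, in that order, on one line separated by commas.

The suffix is conditioned by the final consonant: -ele when the stem ends in a nasal (*non*, *oroum*); -iw when the stem ends in a non-nasal consonant (*lof*, *wedel*, *adungut*).
*ibun* — final consonant /n/ (a nasal) → -ele → *ibunele*.
Since the final consonant of *af* is /f/ (non-nasal), it takes -iw, giving *afiw*.

ibunele, afiw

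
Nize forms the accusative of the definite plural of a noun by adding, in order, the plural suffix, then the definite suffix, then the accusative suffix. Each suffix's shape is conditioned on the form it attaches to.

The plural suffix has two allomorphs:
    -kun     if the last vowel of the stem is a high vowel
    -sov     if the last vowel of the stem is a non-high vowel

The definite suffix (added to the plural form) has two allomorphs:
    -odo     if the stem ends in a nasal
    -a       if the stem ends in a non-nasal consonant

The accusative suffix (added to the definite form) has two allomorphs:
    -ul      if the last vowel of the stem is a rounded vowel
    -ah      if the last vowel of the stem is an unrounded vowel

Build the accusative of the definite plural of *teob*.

teobsovaah

The last vowel of *teob* is /o/, which is a non-high vowel, so the plural suffix is -sov, giving *teobsov*.
The final consonant of the plural form *teobsov* is /v/, which is non-nasal, so the definite suffix is -a, giving *teobsova*.
Since the last vowel of the definite form *teobsova* is /a/ (an unrounded vowel), it takes -ah, giving *teobsovaah*.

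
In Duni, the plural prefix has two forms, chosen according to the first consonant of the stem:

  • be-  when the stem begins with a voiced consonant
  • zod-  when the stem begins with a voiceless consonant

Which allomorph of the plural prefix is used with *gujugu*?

Since the first consonant of *gujugu* is /g/ (voiced), it takes be-.

be-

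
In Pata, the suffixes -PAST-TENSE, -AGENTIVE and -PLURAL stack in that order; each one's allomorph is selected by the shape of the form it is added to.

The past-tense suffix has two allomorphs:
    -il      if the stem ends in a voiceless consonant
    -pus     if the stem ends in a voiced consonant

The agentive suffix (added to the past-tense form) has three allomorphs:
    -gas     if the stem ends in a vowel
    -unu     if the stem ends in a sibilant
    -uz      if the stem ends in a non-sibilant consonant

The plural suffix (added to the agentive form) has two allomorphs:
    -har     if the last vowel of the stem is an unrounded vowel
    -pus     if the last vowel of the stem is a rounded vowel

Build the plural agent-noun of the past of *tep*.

*tep* — final consonant /p/ (voiceless) → -il → *tepil*.
The past-tense form *tepil* — final sound /l/ (a non-sibilant consonant) → -uz → *tepiluz*.
The agentive form *tepiluz* — last vowel /u/ (a rounded vowel) → -pus → *tepiluzpus*.

tepiluzpus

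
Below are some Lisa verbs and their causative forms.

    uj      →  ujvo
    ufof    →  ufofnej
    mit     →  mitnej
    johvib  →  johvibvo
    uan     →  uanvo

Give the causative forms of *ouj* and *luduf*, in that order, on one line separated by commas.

Looking at the final consonant of each stem: -nej when the stem ends in a voiceless consonant (*ufof*, *mit*); -vo when the stem ends in a voiced consonant (*uj*, *johvib*, *uan*).
The final consonant of *ouj* is /j/, which is voiced, so the suffix is -vo, giving *oujvo*.
The final consonant of *luduf* is /f/, which is voiceless, so the suffix is -nej, giving *ludufnej*.

oujvo, ludufnej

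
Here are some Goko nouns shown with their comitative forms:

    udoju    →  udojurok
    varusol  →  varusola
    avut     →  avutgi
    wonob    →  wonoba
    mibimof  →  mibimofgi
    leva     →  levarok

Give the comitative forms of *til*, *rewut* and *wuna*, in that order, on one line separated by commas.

The pattern is voicing of the final sound: -gi when the stem ends in a voiceless consonant (*avut*, *mibimof*); -a when the stem ends in a voiced consonant (*varusol*, *wonob*); -rok when the stem ends in a vowel (*udoju*, *leva*).
The final sound of *til* is /l/, which is a voiced consonant, so the suffix is -a, giving *tila*.
Since the final sound of *rewut* is /t/ (a voiceless consonant), it takes -gi, giving *rewutgi*.
*wuna* — final sound /a/ (a vowel) → -rok → *wunarok*.

tila, rewutgi, wunarok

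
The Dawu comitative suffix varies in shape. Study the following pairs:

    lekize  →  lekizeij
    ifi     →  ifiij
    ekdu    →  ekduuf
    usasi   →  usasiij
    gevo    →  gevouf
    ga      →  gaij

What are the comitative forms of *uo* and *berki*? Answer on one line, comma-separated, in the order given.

uouf, berkiij

The pattern is rounding harmony: -uf when the last vowel of the stem is a rounded vowel (*ekdu*, *gevo*); -ij when the last vowel of the stem is an unrounded vowel (*lekize*, *ifi*, *usasi*, *ga*).
*uo*: last vowel = /o/, a rounded vowel → -uf → *uouf*.
Since the last vowel of *berki* is /i/ (an unrounded vowel), it takes -ij, giving *berkiij*.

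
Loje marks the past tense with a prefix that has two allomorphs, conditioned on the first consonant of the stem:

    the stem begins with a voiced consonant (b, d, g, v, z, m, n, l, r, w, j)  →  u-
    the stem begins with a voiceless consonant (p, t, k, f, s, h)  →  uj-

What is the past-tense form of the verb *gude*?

ugude

*gude*: first consonant = /g/, voiced → u- → *ugude*.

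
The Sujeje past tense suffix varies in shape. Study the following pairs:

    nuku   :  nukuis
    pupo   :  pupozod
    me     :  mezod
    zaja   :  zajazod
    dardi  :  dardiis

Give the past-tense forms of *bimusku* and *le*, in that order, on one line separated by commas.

bimuskuis, lezod

The pattern is height harmony: -is when the last vowel of the stem is a high vowel (*nuku*, *dardi*); -zod when the last vowel of the stem is a non-high vowel (*pupo*, *me*, *zaja*).
*bimusku*: last vowel = /u/, a high vowel → -is → *bimuskuis*.
Since the last vowel of *le* is /e/ (a non-high vowel), it takes -zod, giving *lezod*.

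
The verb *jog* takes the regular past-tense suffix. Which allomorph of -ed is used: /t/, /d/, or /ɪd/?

/d/

The stem *jog* ends in a voiced sound other than /d/.
The -ed suffix is realized as /ɪd/ after /t, d/; as /t/ after other voiceless consonants; and as /d/ after other voiced sounds.
So -ed on *jog* is pronounced /d/.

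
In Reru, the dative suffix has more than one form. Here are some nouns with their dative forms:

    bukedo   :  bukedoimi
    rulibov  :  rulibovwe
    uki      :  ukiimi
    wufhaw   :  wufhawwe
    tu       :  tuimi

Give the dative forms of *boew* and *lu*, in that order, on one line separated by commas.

boewwe, luimi

Looking at the final sound of each stem: -we when the stem ends in a consonant (*rulibov*, *wufhaw*); -imi when the stem ends in a vowel (*bukedo*, *uki*, *tu*).
*boew* — final sound /w/ (a consonant) → -we → *boewwe*.
*lu*: final sound = /u/, a vowel → -imi → *luimi*.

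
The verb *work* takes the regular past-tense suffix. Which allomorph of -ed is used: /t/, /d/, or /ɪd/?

The stem *work* ends in a voiceless consonant other than /t/.
The -ed suffix is realized as /ɪd/ after /t, d/; as /t/ after other voiceless consonants; and as /d/ after other voiced sounds.
So -ed on *work* is pronounced /t/.

/t/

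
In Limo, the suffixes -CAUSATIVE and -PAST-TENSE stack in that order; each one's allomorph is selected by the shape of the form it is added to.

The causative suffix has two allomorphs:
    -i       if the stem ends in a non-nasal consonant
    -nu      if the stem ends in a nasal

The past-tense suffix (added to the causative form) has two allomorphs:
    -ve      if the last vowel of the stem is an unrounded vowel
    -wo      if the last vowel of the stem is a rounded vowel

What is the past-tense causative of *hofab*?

hofabive

Since the final consonant of *hofab* is /b/ (non-nasal), it takes -i, giving *hofabi*.
The last vowel of the causative form *hofabi* is /i/, which is an unrounded vowel, so the past-tense suffix is -ve, giving *hofabive*.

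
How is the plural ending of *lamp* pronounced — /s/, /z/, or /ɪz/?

The stem *lamp* ends in a voiceless non-sibilant consonant.
The plural suffix surfaces as /ɪz/ after sibilants, /s/ after other voiceless consonants, and /z/ after other voiced sounds.
So the plural -s on *lamp* is pronounced /s/.

/s/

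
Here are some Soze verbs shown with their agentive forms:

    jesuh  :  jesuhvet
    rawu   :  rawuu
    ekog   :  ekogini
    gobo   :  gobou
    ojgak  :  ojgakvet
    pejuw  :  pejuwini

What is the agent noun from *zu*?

zuu

The pattern is voicing of the final sound: -vet when the stem ends in a voiceless consonant (*jesuh*, *ojgak*); -ini when the stem ends in a voiced consonant (*ekog*, *pejuw*); -u when the stem ends in a vowel (*rawu*, *gobo*).
*zu* — final sound /u/ (a vowel) → -u → *zuu*.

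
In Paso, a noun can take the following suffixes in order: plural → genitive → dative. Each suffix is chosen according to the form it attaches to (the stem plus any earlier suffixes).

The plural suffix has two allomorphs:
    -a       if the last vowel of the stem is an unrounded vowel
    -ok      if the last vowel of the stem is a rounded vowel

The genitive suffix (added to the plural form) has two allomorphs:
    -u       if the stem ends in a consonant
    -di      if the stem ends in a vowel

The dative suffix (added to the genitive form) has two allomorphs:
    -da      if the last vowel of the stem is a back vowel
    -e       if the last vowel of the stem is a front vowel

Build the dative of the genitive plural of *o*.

*o*: last vowel = /o/, a rounded vowel → -ok → *ook*.
The plural form *ook* — final sound /k/ (a consonant) → -u → *ooku*.
The genitive form *ooku*: last vowel = /u/, a back vowel → -da → *ookuda*.

ookuda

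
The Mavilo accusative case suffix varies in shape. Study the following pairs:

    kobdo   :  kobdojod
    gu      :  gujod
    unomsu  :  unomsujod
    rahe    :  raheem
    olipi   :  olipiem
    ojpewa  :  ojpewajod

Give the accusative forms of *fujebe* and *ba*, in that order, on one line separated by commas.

fujebeem, bajod

The pattern is front/back vowel harmony: -em when the last vowel of the stem is a front vowel (*rahe*, *olipi*); -jod when the last vowel of the stem is a back vowel (*kobdo*, *gu*, *unomsu*, *ojpewa*).
*fujebe*: last vowel = /e/, a front vowel → -em → *fujebeem*.
The last vowel of *ba* is /a/, which is a back vowel, so the suffix is -jod, giving *bajod*.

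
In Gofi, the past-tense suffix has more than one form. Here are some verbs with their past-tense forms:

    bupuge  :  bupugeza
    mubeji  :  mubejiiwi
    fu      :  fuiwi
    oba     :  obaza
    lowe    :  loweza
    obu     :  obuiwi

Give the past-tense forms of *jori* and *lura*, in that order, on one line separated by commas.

joriiwi, luraza

The pattern is height harmony: -iwi when the last vowel of the stem is a high vowel (*mubeji*, *fu*, *obu*); -za when the last vowel of the stem is a non-high vowel (*bupuge*, *oba*, *lowe*).
*jori*: last vowel = /i/, a high vowel → -iwi → *joriiwi*.
Since the last vowel of *lura* is /a/ (a non-high vowel), it takes -za, giving *luraza*.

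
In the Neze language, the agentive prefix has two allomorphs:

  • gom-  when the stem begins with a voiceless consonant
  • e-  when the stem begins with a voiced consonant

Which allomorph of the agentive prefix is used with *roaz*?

e-

*roaz*: first consonant = /r/, voiced → e-.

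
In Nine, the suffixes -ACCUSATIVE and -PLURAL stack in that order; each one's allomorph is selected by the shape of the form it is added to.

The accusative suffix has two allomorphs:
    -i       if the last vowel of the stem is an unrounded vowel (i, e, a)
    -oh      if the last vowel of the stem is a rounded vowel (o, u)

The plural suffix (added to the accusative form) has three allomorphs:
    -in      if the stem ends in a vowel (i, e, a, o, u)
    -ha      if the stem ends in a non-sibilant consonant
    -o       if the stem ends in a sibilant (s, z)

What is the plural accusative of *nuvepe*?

nuvepeiin

The last vowel of *nuvepe* is /e/, which is an unrounded vowel, so the accusative suffix is -i, giving *nuvepei*.
The final sound of the accusative form *nuvepei* is /i/, which is a vowel, so the plural suffix is -in, giving *nuvepeiin*.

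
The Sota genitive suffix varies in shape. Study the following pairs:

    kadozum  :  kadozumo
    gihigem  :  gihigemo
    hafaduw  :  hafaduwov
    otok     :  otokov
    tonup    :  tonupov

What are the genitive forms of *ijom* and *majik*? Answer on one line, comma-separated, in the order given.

ijomo, majikov

The alternation tracks the final consonant of the stem — -o when the stem ends in a nasal (*kadozum*, *gihigem*); -ov when the stem ends in a non-nasal consonant (*hafaduw*, *otok*, *tonup*).
Since the final consonant of *ijom* is /m/ (a nasal), it takes -o, giving *ijomo*.
*majik*: final consonant = /k/, non-nasal → -ov → *majikov*.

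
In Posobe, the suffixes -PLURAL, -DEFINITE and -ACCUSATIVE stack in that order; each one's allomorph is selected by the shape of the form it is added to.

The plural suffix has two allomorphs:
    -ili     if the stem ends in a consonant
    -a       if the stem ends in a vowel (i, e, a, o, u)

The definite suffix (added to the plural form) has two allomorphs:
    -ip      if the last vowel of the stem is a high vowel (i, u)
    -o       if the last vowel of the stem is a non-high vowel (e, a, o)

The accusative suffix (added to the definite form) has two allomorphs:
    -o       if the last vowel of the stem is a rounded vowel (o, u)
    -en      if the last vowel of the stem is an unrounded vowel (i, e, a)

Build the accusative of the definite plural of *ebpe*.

The final sound of *ebpe* is /e/, which is a vowel, so the plural suffix is -a, giving *ebpea*.
The last vowel of the plural form *ebpea* is /a/, which is a non-high vowel, so the definite suffix is -o, giving *ebpeao*.
Since the last vowel of the definite form *ebpeao* is /o/ (a rounded vowel), it takes -o, giving *ebpeaoo*.

ebpeaoo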